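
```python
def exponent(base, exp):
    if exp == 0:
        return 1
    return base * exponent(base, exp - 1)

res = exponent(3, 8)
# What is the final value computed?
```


exponent(3, 8)
= 3 * exponent(3, 7)
= 3 * 3 * exponent(3, 6)
= 3 * 3 * 3 * exponent(3, 5)
= 3 * 3 * 3 * 3 * exponent(3, 4)
= 3 * 3 * 3 * 3 * 3 * exponent(3, 3)
= 3 * 3 * 3 * 3 * 3 * 3 * exponent(3, 2)
= 3 * 3 * 3 * 3 * 3 * 3 * 3 * exponent(3, 1)
= 3 * 3 * 3 * 3 * 3 * 3 * 3 * 3 * exponent(3, 0)
= 3 * 3 * 3 * 3 * 3 * 3 * 3 * 3 * 1
= 6561


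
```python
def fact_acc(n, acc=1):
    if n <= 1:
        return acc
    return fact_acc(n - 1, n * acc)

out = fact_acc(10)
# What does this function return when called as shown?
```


fact_acc(10, 1)
= fact_acc(9, 10 * 1) = fact_acc(9, 10)
= fact_acc(8, 9 * 10) = fact_acc(8, 90)
= fact_acc(7, 8 * 90) = fact_acc(7, 720)
= fact_acc(6, 7 * 720) = fact_acc(6, 5040)
= fact_acc(5, 6 * 5040) = fact_acc(5, 30240)
= fact_acc(4, 5 * 30240) = fact_acc(4, 151200)
= fact_acc(3, 4 * 151200) = fact_acc(3, 604800)
= fact_acc(2, 3 * 604800) = fact_acc(2, 1814400)
= fact_acc(1, 2 * 1814400) = fact_acc(1, 3628800)
n <= 1, return acc = 3628800


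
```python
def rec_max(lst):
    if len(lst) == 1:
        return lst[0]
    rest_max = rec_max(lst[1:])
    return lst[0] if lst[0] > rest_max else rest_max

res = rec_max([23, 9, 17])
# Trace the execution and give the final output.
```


rec_max([23, 9, 17])
= compare 23 with rec_max([9, 17])
= compare 9 with rec_max([17])
Base: rec_max([17]) = 17
compare 9 with 17: max = 17
compare 23 with 17: max = 23
= 23


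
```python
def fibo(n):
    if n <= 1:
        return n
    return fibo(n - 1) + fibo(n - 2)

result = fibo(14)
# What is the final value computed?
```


fibo(14)
= fibo(13) + fibo(12)
= (fibo(12) + fibo(11)) + fibo(12)
Computing bottom-up: fibo(0)=0, fibo(1)=1, fibo(2)=1, fibo(3)=2, fibo(4)=3, fibo(5)=5, fibo(6)=8, fibo(7)=13, fibo(8)=21, fibo(9)=34, fibo(10)=55, fibo(11)=89, fibo(12)=144, fibo(13)=233, fibo(14)=377
= 377


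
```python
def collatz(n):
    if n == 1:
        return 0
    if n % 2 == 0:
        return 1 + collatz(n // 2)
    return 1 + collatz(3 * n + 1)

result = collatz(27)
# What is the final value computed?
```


collatz(27)
27 is odd -> 3*27+1 = 82 -> collatz(82)
82 is even -> collatz(41)
41 is odd -> 3*41+1 = 124 -> collatz(124)
124 is even -> collatz(62)
62 is even -> collatz(31)
31 is odd -> 3*31+1 = 94 -> collatz(94)
94 is even -> collatz(47)
47 is odd -> 3*47+1 = 142 -> collatz(142)
142 is even -> collatz(71)
71 is odd -> 3*71+1 = 214 -> collatz(214)
214 is even -> collatz(107)
107 is odd -> 3*107+1 = 322 -> collatz(322)
322 is even -> collatz(161)
161 is odd -> 3*161+1 = 484 -> collatz(484)
484 is even -> collatz(242)
242 is even -> collatz(121)
121 is odd -> 3*121+1 = 364 -> collatz(364)
364 is even -> collatz(182)
182 is even -> collatz(91)
91 is odd -> 3*91+1 = 274 -> collatz(274)
274 is even -> collatz(137)
137 is odd -> 3*137+1 = 412 -> collatz(412)
412 is even -> collatz(206)
206 is even -> collatz(103)
103 is odd -> 3*103+1 = 310 -> collatz(310)
310 is even -> collatz(155)
155 is odd -> 3*155+1 = 466 -> collatz(466)
466 is even -> collatz(233)
233 is odd -> 3*233+1 = 700 -> collatz(700)
700 is even -> collatz(350)
350 is even -> collatz(175)
175 is odd -> 3*175+1 = 526 -> collatz(526)
526 is even -> collatz(263)
263 is odd -> 3*263+1 = 790 -> collatz(790)
790 is even -> collatz(395)
395 is odd -> 3*395+1 = 1186 -> collatz(1186)
1186 is even -> collatz(593)
593 is odd -> 3*593+1 = 1780 -> collatz(1780)
1780 is even -> collatz(890)
890 is even -> collatz(445)
445 is odd -> 3*445+1 = 1336 -> collatz(1336)
1336 is even -> collatz(668)
668 is even -> collatz(334)
334 is even -> collatz(167)
167 is odd -> 3*167+1 = 502 -> collatz(502)
502 is even -> collatz(251)
251 is odd -> 3*251+1 = 754 -> collatz(754)
754 is even -> collatz(377)
377 is odd -> 3*377+1 = 1132 -> collatz(1132)
1132 is even -> collatz(566)
566 is even -> collatz(283)
283 is odd -> 3*283+1 = 850 -> collatz(850)
850 is even -> collatz(425)
425 is odd -> 3*425+1 = 1276 -> collatz(1276)
1276 is even -> collatz(638)
638 is even -> collatz(319)
319 is odd -> 3*319+1 = 958 -> collatz(958)
958 is even -> collatz(479)
479 is odd -> 3*479+1 = 1438 -> collatz(1438)
1438 is even -> collatz(719)
719 is odd -> 3*719+1 = 2158 -> collatz(2158)
2158 is even -> collatz(1079)
1079 is odd -> 3*1079+1 = 3238 -> collatz(3238)
3238 is even -> collatz(1619)
1619 is odd -> 3*1619+1 = 4858 -> collatz(4858)
4858 is even -> collatz(2429)
2429 is odd -> 3*2429+1 = 7288 -> collatz(7288)
7288 is even -> collatz(3644)
3644 is even -> collatz(1822)
1822 is even -> collatz(911)
911 is odd -> 3*911+1 = 2734 -> collatz(2734)
2734 is even -> collatz(1367)
1367 is odd -> 3*1367+1 = 4102 -> collatz(4102)
4102 is even -> collatz(2051)
2051 is odd -> 3*2051+1 = 6154 -> collatz(6154)
6154 is even -> collatz(3077)
3077 is odd -> 3*3077+1 = 9232 -> collatz(9232)
9232 is even -> collatz(4616)
4616 is even -> collatz(2308)
2308 is even -> collatz(1154)
1154 is even -> collatz(577)
577 is odd -> 3*577+1 = 1732 -> collatz(1732)
1732 is even -> collatz(866)
866 is even -> collatz(433)
433 is odd -> 3*433+1 = 1300 -> collatz(1300)
1300 is even -> collatz(650)
650 is even -> collatz(325)
325 is odd -> 3*325+1 = 976 -> collatz(976)
976 is even -> collatz(488)
488 is even -> collatz(244)
244 is even -> collatz(122)
122 is even -> collatz(61)
61 is odd -> 3*61+1 = 184 -> collatz(184)
184 is even -> collatz(92)
92 is even -> collatz(46)
46 is even -> collatz(23)
23 is odd -> 3*23+1 = 70 -> collatz(70)
70 is even -> collatz(35)
35 is odd -> 3*35+1 = 106 -> collatz(106)
106 is even -> collatz(53)
53 is odd -> 3*53+1 = 160 -> collatz(160)
160 is even -> collatz(80)
80 is even -> collatz(40)
40 is even -> collatz(20)
20 is even -> collatz(10)
10 is even -> collatz(5)
5 is odd -> 3*5+1 = 16 -> collatz(16)
16 is even -> collatz(8)
8 is even -> collatz(4)
4 is even -> collatz(2)
2 is even -> collatz(1)
Reached 1 after 111 steps
= 111


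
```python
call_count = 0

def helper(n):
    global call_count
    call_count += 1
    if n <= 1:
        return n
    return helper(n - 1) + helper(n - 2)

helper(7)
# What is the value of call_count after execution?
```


helper(7) calls helper(6) and helper(5); each non-base call branches into two more.
Let C(k) = total number of calls made by helper(k), including the call to helper(k) itself.
Base cases: C(0) = 1, C(1) = 1
Recurrence: C(k) = 1 + C(k-1) + C(k-2)
  C(2) = 1 + C(1) + C(0) = 1 + 1 + 1 = 3
  C(3) = 1 + C(2) + C(1) = 1 + 3 + 1 = 5
  C(4) = 1 + C(3) + C(2) = 1 + 5 + 3 = 9
  C(5) = 1 + C(4) + C(3) = 1 + 9 + 5 = 15
  C(6) = 1 + C(5) + C(4) = 1 + 15 + 9 = 25
  C(7) = 1 + C(6) + C(5) = 1 + 25 + 15 = 41
Total calls = C(7) = 41


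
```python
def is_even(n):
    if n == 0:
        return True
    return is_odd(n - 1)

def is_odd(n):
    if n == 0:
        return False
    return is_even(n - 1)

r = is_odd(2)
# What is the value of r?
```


is_odd(2)
= is_even(1)
= is_odd(0)
n == 0: return False
= False


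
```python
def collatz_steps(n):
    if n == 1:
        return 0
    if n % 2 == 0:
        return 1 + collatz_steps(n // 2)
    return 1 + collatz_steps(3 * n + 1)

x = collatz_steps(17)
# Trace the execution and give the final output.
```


collatz_steps(17)
17 is odd -> 3*17+1 = 52 -> collatz_steps(52)
52 is even -> collatz_steps(26)
26 is even -> collatz_steps(13)
13 is odd -> 3*13+1 = 40 -> collatz_steps(40)
40 is even -> collatz_steps(20)
20 is even -> collatz_steps(10)
10 is even -> collatz_steps(5)
5 is odd -> 3*5+1 = 16 -> collatz_steps(16)
16 is even -> collatz_steps(8)
8 is even -> collatz_steps(4)
4 is even -> collatz_steps(2)
2 is even -> collatz_steps(1)
Reached 1 after 12 steps
= 12


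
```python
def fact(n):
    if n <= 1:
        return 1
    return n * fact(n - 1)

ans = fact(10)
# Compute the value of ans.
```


fact(10)
= 10 * fact(9)
= 10 * 9 * fact(8)
= 10 * 9 * 8 * fact(7)
= 10 * 9 * 8 * 7 * fact(6)
= 10 * 9 * 8 * 7 * 6 * fact(5)
= 10 * 9 * 8 * 7 * 6 * 5 * fact(4)
= 10 * 9 * 8 * 7 * 6 * 5 * 4 * fact(3)
= 10 * 9 * 8 * 7 * 6 * 5 * 4 * 3 * fact(2)
= 10 * 9 * 8 * 7 * 6 * 5 * 4 * 3 * 2 * fact(1)
= 10 * 9 * 8 * 7 * 6 * 5 * 4 * 3 * 2 * 1
= 3628800


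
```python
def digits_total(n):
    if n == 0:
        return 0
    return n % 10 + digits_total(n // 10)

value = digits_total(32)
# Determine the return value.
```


digits_total(32)
= 2 + digits_total(3)
= 2 + 3 + digits_total(0)
= 2 + 3 + 0
= 5


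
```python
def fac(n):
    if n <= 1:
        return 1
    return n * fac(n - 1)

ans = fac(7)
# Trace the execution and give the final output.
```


fac(7)
= 7 * fac(6)
= 7 * 6 * fac(5)
= 7 * 6 * 5 * fac(4)
= 7 * 6 * 5 * 4 * fac(3)
= 7 * 6 * 5 * 4 * 3 * fac(2)
= 7 * 6 * 5 * 4 * 3 * 2 * fac(1)
= 7 * 6 * 5 * 4 * 3 * 2 * 1
= 5040


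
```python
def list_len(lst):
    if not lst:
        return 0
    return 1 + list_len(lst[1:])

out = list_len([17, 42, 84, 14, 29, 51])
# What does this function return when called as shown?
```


list_len([17, 42, 84, 14, 29, 51])
= 1 + list_len([42, 84, 14, 29, 51])
= 1 + 1 + list_len([84, 14, 29, 51])
= 1 + 1 + 1 + list_len([14, 29, 51])
= 1 + 1 + 1 + 1 + list_len([29, 51])
= 1 + 1 + 1 + 1 + 1 + list_len([51])
= 1 + 1 + 1 + 1 + 1 + 1 + list_len([])
= 1 + 1 + 1 + 1 + 1 + 1 + 0
= 6


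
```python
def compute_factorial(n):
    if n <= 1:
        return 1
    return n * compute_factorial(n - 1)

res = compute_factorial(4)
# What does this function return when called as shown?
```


compute_factorial(4)
= 4 * compute_factorial(3)
= 4 * 3 * compute_factorial(2)
= 4 * 3 * 2 * compute_factorial(1)
= 4 * 3 * 2 * 1
= 24


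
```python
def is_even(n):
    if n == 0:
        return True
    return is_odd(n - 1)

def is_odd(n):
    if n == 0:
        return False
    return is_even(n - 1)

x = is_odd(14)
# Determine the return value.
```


is_odd(14)
= is_even(13)
= is_odd(12)
= is_even(11)
= is_odd(10)
= is_even(9)
= is_odd(8)
= is_even(7)
= is_odd(6)
= is_even(5)
= is_odd(4)
= is_even(3)
= is_odd(2)
= is_even(1)
= is_odd(0)
n == 0: return False
= False


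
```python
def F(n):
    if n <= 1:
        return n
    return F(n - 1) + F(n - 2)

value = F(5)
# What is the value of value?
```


F(5)
= F(4) + F(3)
= (F(3) + F(2)) + F(3)
Computing bottom-up: F(0)=0, F(1)=1, F(2)=1, F(3)=2, F(4)=3, F(5)=5
= 5


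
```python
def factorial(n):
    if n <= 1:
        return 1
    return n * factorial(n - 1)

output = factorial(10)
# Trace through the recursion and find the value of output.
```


factorial(10)
= 10 * factorial(9)
= 10 * 9 * factorial(8)
= 10 * 9 * 8 * factorial(7)
= 10 * 9 * 8 * 7 * factorial(6)
= 10 * 9 * 8 * 7 * 6 * factorial(5)
= 10 * 9 * 8 * 7 * 6 * 5 * factorial(4)
= 10 * 9 * 8 * 7 * 6 * 5 * 4 * factorial(3)
= 10 * 9 * 8 * 7 * 6 * 5 * 4 * 3 * factorial(2)
= 10 * 9 * 8 * 7 * 6 * 5 * 4 * 3 * 2 * factorial(1)
= 10 * 9 * 8 * 7 * 6 * 5 * 4 * 3 * 2 * 1
= 3628800


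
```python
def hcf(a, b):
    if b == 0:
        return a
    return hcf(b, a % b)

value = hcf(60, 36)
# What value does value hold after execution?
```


hcf(60, 36)
= hcf(36, 60 % 36) = hcf(36, 24)
= hcf(24, 36 % 24) = hcf(24, 12)
= hcf(12, 24 % 12) = hcf(12, 0)
b == 0, return a = 12


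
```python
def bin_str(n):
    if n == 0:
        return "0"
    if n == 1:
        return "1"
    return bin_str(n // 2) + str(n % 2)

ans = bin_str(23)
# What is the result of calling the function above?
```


bin_str(23)
= bin_str(11) + "1"
= bin_str(5) + "1" + "1"
= bin_str(2) + "1" + "1" + "1"
= bin_str(1) + "0" + "1" + "1" + "1"
= "1" + "0" + "1" + "1" + "1"
= "10111"


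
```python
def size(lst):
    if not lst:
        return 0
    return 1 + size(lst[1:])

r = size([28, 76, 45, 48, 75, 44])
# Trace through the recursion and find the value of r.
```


size([28, 76, 45, 48, 75, 44])
= 1 + size([76, 45, 48, 75, 44])
= 1 + 1 + size([45, 48, 75, 44])
= 1 + 1 + 1 + size([48, 75, 44])
= 1 + 1 + 1 + 1 + size([75, 44])
= 1 + 1 + 1 + 1 + 1 + size([44])
= 1 + 1 + 1 + 1 + 1 + 1 + size([])
= 1 + 1 + 1 + 1 + 1 + 1 + 0
= 6


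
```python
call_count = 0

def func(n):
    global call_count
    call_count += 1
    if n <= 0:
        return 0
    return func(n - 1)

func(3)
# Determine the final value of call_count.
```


func(3) calls func(2) calls ... calls func(0)
Total calls: 3 + 1 (for base case) = 4


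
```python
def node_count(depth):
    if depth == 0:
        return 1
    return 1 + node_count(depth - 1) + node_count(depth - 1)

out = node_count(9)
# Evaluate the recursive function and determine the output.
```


node_count(9)
= 1 + node_count(8) + node_count(8)
= 1 + 2 * node_count(8)
node_count(k) = 2^(k+1) - 1
node_count(0) = 1
node_count(1) = 3
node_count(2) = 7
node_count(3) = 15
node_count(4) = 31
node_count(9) = 2^10 - 1 = 1023


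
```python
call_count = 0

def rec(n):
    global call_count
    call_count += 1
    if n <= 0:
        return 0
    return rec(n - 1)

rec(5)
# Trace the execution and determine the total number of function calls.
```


rec(5) calls rec(4) calls ... calls rec(0)
Total calls: 5 + 1 (for base case) = 6


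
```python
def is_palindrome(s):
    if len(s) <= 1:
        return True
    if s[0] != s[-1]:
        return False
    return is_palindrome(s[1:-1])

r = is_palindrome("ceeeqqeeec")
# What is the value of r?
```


is_palindrome("ceeeqqeeec")
"ceeeqqeeec": s[0]='c' == s[-1]='c' -> is_palindrome("eeeqqeee")
"eeeqqeee": s[0]='e' == s[-1]='e' -> is_palindrome("eeqqee")
"eeqqee": s[0]='e' == s[-1]='e' -> is_palindrome("eqqe")
"eqqe": s[0]='e' == s[-1]='e' -> is_palindrome("qq")
"qq": s[0]='q' == s[-1]='q' -> is_palindrome("")
"": len <= 1 -> True
= True


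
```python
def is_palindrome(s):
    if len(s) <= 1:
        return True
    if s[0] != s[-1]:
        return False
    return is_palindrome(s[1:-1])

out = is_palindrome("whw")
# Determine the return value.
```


is_palindrome("whw")
"whw": s[0]='w' == s[-1]='w' -> is_palindrome("h")
"h": len <= 1 -> True
= True


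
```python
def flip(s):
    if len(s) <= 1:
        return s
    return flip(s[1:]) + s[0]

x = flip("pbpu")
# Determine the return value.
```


flip("pbpu")
= flip("bpu") + "p"
= flip("pu") + "b" + "p"
= flip("u") + "p" + "b" + "p"
= "u" + "p" + "b" + "p"
= "upbp"


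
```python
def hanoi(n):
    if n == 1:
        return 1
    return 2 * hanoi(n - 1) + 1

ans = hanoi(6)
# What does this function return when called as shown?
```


hanoi(6)
= 2 * hanoi(5) + 1
= 2 * (2 * hanoi(4) + 1) + 1
= 2 * (2 * (2 * hanoi(3) + 1) + 1) + 1
= 2 * (2 * (2 * (2 * hanoi(2) + 1) + 1) + 1) + 1
= 2 * (2 * (2 * (2 * (2 * hanoi(1) + 1) + 1) + 1) + 1) + 1
Now compute bottom-up:
hanoi(1) = 1
hanoi(2) = 2 * 1 + 1 = 3
hanoi(3) = 2 * 3 + 1 = 7
hanoi(4) = 2 * 7 + 1 = 15
hanoi(5) = 2 * 15 + 1 = 31
hanoi(6) = 2 * 31 + 1 = 63
= 63


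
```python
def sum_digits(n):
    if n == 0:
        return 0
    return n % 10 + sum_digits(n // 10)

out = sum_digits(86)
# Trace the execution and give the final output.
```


sum_digits(86)
= 6 + sum_digits(8)
= 6 + 8 + sum_digits(0)
= 6 + 8 + 0
= 14


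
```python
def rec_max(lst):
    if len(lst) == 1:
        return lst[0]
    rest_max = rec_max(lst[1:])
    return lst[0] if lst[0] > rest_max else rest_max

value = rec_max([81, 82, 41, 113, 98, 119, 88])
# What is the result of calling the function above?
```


rec_max([81, 82, 41, 113, 98, 119, 88])
= compare 81 with rec_max([82, 41, 113, 98, 119, 88])
= compare 82 with rec_max([41, 113, 98, 119, 88])
= compare 41 with rec_max([113, 98, 119, 88])
= compare 113 with rec_max([98, 119, 88])
= compare 98 with rec_max([119, 88])
= compare 119 with rec_max([88])
Base: rec_max([88]) = 88
compare 119 with 88: max = 119
compare 98 with 119: max = 119
compare 113 with 119: max = 119
compare 41 with 119: max = 119
compare 82 with 119: max = 119
compare 81 with 119: max = 119
= 119


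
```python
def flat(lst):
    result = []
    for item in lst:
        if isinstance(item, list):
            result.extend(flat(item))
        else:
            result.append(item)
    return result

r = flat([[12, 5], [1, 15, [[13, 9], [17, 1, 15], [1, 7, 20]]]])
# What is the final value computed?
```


flat([[12, 5], [1, 15, [[13, 9], [17, 1, 15], [1, 7, 20]]]])
Processing each element:
  [12, 5] is a list -> flat recursively -> [12, 5]
  [1, 15, [[13, 9], [17, 1, 15], [1, 7, 20]]] is a list -> flat recursively -> [1, 15, 13, 9, 17, 1, 15, 1, 7, 20]
= [12, 5, 1, 15, 13, 9, 17, 1, 15, 1, 7, 20]


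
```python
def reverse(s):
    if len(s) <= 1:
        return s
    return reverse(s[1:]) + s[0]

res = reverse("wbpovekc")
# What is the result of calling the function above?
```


reverse("wbpovekc")
= reverse("bpovekc") + "w"
= reverse("povekc") + "b" + "w"
= reverse("ovekc") + "p" + "b" + "w"
= reverse("vekc") + "o" + "p" + "b" + "w"
= reverse("ekc") + "v" + "o" + "p" + "b" + "w"
= reverse("kc") + "e" + "v" + "o" + "p" + "b" + "w"
= reverse("c") + "k" + "e" + "v" + "o" + "p" + "b" + "w"
= "c" + "k" + "e" + "v" + "o" + "p" + "b" + "w"
= "ckevopbw"


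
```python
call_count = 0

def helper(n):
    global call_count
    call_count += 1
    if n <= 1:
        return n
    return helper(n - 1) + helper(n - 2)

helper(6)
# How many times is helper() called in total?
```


helper(6) calls helper(5) and helper(4); each non-base call branches into two more.
Let C(k) = total number of calls made by helper(k), including the call to helper(k) itself.
Base cases: C(0) = 1, C(1) = 1
Recurrence: C(k) = 1 + C(k-1) + C(k-2)
  C(2) = 1 + C(1) + C(0) = 1 + 1 + 1 = 3
  C(3) = 1 + C(2) + C(1) = 1 + 3 + 1 = 5
  C(4) = 1 + C(3) + C(2) = 1 + 5 + 3 = 9
  C(5) = 1 + C(4) + C(3) = 1 + 9 + 5 = 15
  C(6) = 1 + C(5) + C(4) = 1 + 15 + 9 = 25
Total calls = C(6) = 25


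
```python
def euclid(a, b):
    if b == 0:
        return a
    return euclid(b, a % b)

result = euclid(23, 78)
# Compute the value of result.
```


euclid(23, 78)
= euclid(78, 23 % 78) = euclid(78, 23)
= euclid(23, 78 % 23) = euclid(23, 9)
= euclid(9, 23 % 9) = euclid(9, 5)
= euclid(5, 9 % 5) = euclid(5, 4)
= euclid(4, 5 % 4) = euclid(4, 1)
= euclid(1, 4 % 1) = euclid(1, 0)
b == 0, return a = 1


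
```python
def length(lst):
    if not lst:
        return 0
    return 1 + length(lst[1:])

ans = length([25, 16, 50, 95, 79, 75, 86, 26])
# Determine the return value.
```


length([25, 16, 50, 95, 79, 75, 86, 26])
= 1 + length([16, 50, 95, 79, 75, 86, 26])
= 1 + 1 + length([50, 95, 79, 75, 86, 26])
= 1 + 1 + 1 + length([95, 79, 75, 86, 26])
= 1 + 1 + 1 + 1 + length([79, 75, 86, 26])
= 1 + 1 + 1 + 1 + 1 + length([75, 86, 26])
= 1 + 1 + 1 + 1 + 1 + 1 + length([86, 26])
= 1 + 1 + 1 + 1 + 1 + 1 + 1 + length([26])
= 1 + 1 + 1 + 1 + 1 + 1 + 1 + 1 + length([])
= 1 + 1 + 1 + 1 + 1 + 1 + 1 + 1 + 0
= 8


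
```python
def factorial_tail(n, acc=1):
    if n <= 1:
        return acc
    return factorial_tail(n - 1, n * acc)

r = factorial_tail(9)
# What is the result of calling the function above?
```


factorial_tail(9, 1)
= factorial_tail(8, 9 * 1) = factorial_tail(8, 9)
= factorial_tail(7, 8 * 9) = factorial_tail(7, 72)
= factorial_tail(6, 7 * 72) = factorial_tail(6, 504)
= factorial_tail(5, 6 * 504) = factorial_tail(5, 3024)
= factorial_tail(4, 5 * 3024) = factorial_tail(4, 15120)
= factorial_tail(3, 4 * 15120) = factorial_tail(3, 60480)
= factorial_tail(2, 3 * 60480) = factorial_tail(2, 181440)
= factorial_tail(1, 2 * 181440) = factorial_tail(1, 362880)
n <= 1, return acc = 362880


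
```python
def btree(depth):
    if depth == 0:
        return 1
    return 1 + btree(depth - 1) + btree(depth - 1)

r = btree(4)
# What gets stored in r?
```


btree(4)
= 1 + btree(3) + btree(3)
= 1 + 2 * btree(3)
btree(k) = 2^(k+1) - 1
btree(0) = 1
btree(1) = 3
btree(2) = 7
btree(3) = 15
btree(4) = 31
btree(4) = 2^5 - 1 = 31


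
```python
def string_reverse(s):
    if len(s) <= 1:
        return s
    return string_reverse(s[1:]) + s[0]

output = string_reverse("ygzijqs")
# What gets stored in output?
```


string_reverse("ygzijqs")
= string_reverse("gzijqs") + "y"
= string_reverse("zijqs") + "g" + "y"
= string_reverse("ijqs") + "z" + "g" + "y"
= string_reverse("jqs") + "i" + "z" + "g" + "y"
= string_reverse("qs") + "j" + "i" + "z" + "g" + "y"
= string_reverse("s") + "q" + "j" + "i" + "z" + "g" + "y"
= "s" + "q" + "j" + "i" + "z" + "g" + "y"
= "sqjizgy"


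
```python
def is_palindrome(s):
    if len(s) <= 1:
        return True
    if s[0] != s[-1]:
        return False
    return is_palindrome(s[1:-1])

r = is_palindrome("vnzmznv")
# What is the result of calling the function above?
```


is_palindrome("vnzmznv")
"vnzmznv": s[0]='v' == s[-1]='v' -> is_palindrome("nzmzn")
"nzmzn": s[0]='n' == s[-1]='n' -> is_palindrome("zmz")
"zmz": s[0]='z' == s[-1]='z' -> is_palindrome("m")
"m": len <= 1 -> True
= True


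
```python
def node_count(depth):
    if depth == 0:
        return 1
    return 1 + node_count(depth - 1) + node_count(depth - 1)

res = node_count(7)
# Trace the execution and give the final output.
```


node_count(7)
= 1 + node_count(6) + node_count(6)
= 1 + 2 * node_count(6)
node_count(k) = 2^(k+1) - 1
node_count(0) = 1
node_count(1) = 3
node_count(2) = 7
node_count(3) = 15
node_count(4) = 31
node_count(7) = 2^8 - 1 = 255


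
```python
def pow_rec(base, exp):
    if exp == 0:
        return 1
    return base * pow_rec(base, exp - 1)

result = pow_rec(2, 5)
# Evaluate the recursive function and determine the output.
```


pow_rec(2, 5)
= 2 * pow_rec(2, 4)
= 2 * 2 * pow_rec(2, 3)
= 2 * 2 * 2 * pow_rec(2, 2)
= 2 * 2 * 2 * 2 * pow_rec(2, 1)
= 2 * 2 * 2 * 2 * 2 * pow_rec(2, 0)
= 2 * 2 * 2 * 2 * 2 * 1
= 32


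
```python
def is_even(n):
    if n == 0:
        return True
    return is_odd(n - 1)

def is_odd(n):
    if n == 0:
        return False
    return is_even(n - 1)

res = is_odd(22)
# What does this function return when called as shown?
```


is_odd(22)
= is_even(21)
= is_odd(20)
= is_even(19)
= is_odd(18)
= is_even(17)
= is_odd(16)
= is_even(15)
= is_odd(14)
= is_even(13)
= is_odd(12)
= is_even(11)
= is_odd(10)
= is_even(9)
= is_odd(8)
= is_even(7)
= is_odd(6)
= is_even(5)
= is_odd(4)
= is_even(3)
= is_odd(2)
= is_even(1)
= is_odd(0)
n == 0: return False
= False


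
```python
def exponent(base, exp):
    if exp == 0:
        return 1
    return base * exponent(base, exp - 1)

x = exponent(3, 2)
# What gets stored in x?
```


exponent(3, 2)
= 3 * exponent(3, 1)
= 3 * 3 * exponent(3, 0)
= 3 * 3 * 1
= 9


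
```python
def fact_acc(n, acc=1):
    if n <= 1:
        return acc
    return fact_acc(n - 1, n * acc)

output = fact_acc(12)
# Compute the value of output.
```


fact_acc(12, 1)
= fact_acc(11, 12 * 1) = fact_acc(11, 12)
= fact_acc(10, 11 * 12) = fact_acc(10, 132)
= fact_acc(9, 10 * 132) = fact_acc(9, 1320)
= fact_acc(8, 9 * 1320) = fact_acc(8, 11880)
= fact_acc(7, 8 * 11880) = fact_acc(7, 95040)
= fact_acc(6, 7 * 95040) = fact_acc(6, 665280)
= fact_acc(5, 6 * 665280) = fact_acc(5, 3991680)
= fact_acc(4, 5 * 3991680) = fact_acc(4, 19958400)
= fact_acc(3, 4 * 19958400) = fact_acc(3, 79833600)
= fact_acc(2, 3 * 79833600) = fact_acc(2, 239500800)
= fact_acc(1, 2 * 239500800) = fact_acc(1, 479001600)
n <= 1, return acc = 479001600


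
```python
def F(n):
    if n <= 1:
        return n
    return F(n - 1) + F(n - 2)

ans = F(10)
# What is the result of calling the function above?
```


F(10)
= F(9) + F(8)
= (F(8) + F(7)) + F(8)
Computing bottom-up: F(0)=0, F(1)=1, F(2)=1, F(3)=2, F(4)=3, F(5)=5, F(6)=8, F(7)=13, F(8)=21, F(9)=34, F(10)=55
= 55


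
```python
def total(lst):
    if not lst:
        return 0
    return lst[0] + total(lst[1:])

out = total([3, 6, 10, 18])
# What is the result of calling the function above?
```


total([3, 6, 10, 18])
= 3 + total([6, 10, 18])
= 3 + 6 + total([10, 18])
= 3 + 6 + 10 + total([18])
= 3 + 6 + 10 + 18 + total([])
= 3 + 6 + 10 + 18 + 0
= 37


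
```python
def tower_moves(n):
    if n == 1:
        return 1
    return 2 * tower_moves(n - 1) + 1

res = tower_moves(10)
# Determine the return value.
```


tower_moves(10)
= 2 * tower_moves(9) + 1
= 2 * (2 * tower_moves(8) + 1) + 1
= 2 * (2 * (2 * tower_moves(7) + 1) + 1) + 1
= 2 * (2 * (2 * (2 * tower_moves(6) + 1) + 1) + 1) + 1
= 2 * (2 * (2 * (2 * (2 * tower_moves(5) + 1) + 1) + 1) + 1) + 1
= 2 * (2 * (2 * (2 * (2 * (2 * tower_moves(4) + 1) + 1) + 1) + 1) + 1) + 1
= 2 * (2 * (2 * (2 * (2 * (2 * (2 * tower_moves(3) + 1) + 1) + 1) + 1) + 1) + 1) + 1
= 2 * (2 * (2 * (2 * (2 * (2 * (2 * (2 * tower_moves(2) + 1) + 1) + 1) + 1) + 1) + 1) + 1) + 1
= 2 * (2 * (2 * (2 * (2 * (2 * (2 * (2 * (2 * tower_moves(1) + 1) + 1) + 1) + 1) + 1) + 1) + 1) + 1) + 1
Now compute bottom-up:
tower_moves(1) = 1
tower_moves(2) = 2 * 1 + 1 = 3
tower_moves(3) = 2 * 3 + 1 = 7
tower_moves(4) = 2 * 7 + 1 = 15
tower_moves(5) = 2 * 15 + 1 = 31
tower_moves(6) = 2 * 31 + 1 = 63
tower_moves(7) = 2 * 63 + 1 = 127
tower_moves(8) = 2 * 127 + 1 = 255
tower_moves(9) = 2 * 255 + 1 = 511
tower_moves(10) = 2 * 511 + 1 = 1023
= 1023


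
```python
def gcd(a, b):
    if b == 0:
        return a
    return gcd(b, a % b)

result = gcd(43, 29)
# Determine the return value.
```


gcd(43, 29)
= gcd(29, 43 % 29) = gcd(29, 14)
= gcd(14, 29 % 14) = gcd(14, 1)
= gcd(1, 14 % 1) = gcd(1, 0)
b == 0, return a = 1


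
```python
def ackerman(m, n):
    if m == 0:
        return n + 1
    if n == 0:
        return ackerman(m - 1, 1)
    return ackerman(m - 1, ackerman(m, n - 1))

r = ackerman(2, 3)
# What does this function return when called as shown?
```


ackerman(2, 3)
= ackerman(1, ackerman(2, 2))
First compute ackerman(2, 2) = 7
= ackerman(1, 7)
= 9


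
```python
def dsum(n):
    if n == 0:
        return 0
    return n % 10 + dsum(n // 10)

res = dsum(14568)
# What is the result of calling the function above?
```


dsum(14568)
= 8 + dsum(1456)
= 8 + 6 + dsum(145)
= 8 + 6 + 5 + dsum(14)
= 8 + 6 + 5 + 4 + dsum(1)
= 8 + 6 + 5 + 4 + 1 + dsum(0)
= 8 + 6 + 5 + 4 + 1 + 0
= 24


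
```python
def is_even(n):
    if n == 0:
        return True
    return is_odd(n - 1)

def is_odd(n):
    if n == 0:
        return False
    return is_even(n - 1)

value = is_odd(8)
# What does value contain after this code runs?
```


is_odd(8)
= is_even(7)
= is_odd(6)
= is_even(5)
= is_odd(4)
= is_even(3)
= is_odd(2)
= is_even(1)
= is_odd(0)
n == 0: return False
= False


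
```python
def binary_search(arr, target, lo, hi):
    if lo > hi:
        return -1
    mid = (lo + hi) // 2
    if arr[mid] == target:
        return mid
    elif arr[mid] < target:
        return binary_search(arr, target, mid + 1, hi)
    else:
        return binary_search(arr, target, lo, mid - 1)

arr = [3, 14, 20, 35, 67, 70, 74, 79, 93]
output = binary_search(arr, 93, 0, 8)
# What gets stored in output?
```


binary_search(arr, 93, 0, 8)
lo=0, hi=8, mid=4, arr[mid]=67
67 < 93, search right half
lo=5, hi=8, mid=6, arr[mid]=74
74 < 93, search right half
lo=7, hi=8, mid=7, arr[mid]=79
79 < 93, search right half
lo=8, hi=8, mid=8, arr[mid]=93
arr[8] == 93, found at index 8
= 8


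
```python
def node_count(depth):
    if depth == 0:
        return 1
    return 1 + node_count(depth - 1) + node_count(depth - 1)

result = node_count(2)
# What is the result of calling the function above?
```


node_count(2)
= 1 + node_count(1) + node_count(1)
= 1 + 2 * node_count(1)
node_count(k) = 2^(k+1) - 1
node_count(0) = 1
node_count(1) = 3
node_count(2) = 7
node_count(2) = 2^3 - 1 = 7


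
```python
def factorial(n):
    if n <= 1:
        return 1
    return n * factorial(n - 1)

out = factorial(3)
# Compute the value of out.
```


factorial(3)
= 3 * factorial(2)
= 3 * 2 * factorial(1)
= 3 * 2 * 1
= 6


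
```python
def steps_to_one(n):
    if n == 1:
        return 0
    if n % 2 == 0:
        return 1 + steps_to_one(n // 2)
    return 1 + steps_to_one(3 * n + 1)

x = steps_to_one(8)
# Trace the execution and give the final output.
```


steps_to_one(8)
8 is even -> steps_to_one(4)
4 is even -> steps_to_one(2)
2 is even -> steps_to_one(1)
Reached 1 after 3 steps
= 3


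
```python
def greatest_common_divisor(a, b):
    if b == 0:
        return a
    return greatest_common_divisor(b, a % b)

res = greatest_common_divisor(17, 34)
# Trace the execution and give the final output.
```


greatest_common_divisor(17, 34)
= greatest_common_divisor(34, 17 % 34) = greatest_common_divisor(34, 17)
= greatest_common_divisor(17, 34 % 17) = greatest_common_divisor(17, 0)
b == 0, return a = 17


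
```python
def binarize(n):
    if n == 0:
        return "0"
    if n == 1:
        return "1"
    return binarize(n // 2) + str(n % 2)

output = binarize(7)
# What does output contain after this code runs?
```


binarize(7)
= binarize(3) + "1"
= binarize(1) + "1" + "1"
= "1" + "1" + "1"
= "111"


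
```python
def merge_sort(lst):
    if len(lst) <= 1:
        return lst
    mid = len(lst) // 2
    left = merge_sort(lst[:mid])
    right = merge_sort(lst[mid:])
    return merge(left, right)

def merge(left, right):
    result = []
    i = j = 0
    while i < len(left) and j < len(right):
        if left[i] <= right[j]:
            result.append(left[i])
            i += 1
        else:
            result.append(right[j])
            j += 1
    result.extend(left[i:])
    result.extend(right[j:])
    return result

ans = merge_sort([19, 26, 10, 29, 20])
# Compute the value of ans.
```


merge_sort([19, 26, 10, 29, 20])
Split into [19, 26] and [10, 29, 20]
Left sorted: [19, 26]
Right sorted: [10, 20, 29]
Merge [19, 26] and [10, 20, 29]
= [10, 19, 20, 26, 29]


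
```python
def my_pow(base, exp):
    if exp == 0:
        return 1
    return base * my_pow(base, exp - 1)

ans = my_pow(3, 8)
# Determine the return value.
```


my_pow(3, 8)
= 3 * my_pow(3, 7)
= 3 * 3 * my_pow(3, 6)
= 3 * 3 * 3 * my_pow(3, 5)
= 3 * 3 * 3 * 3 * my_pow(3, 4)
= 3 * 3 * 3 * 3 * 3 * my_pow(3, 3)
= 3 * 3 * 3 * 3 * 3 * 3 * my_pow(3, 2)
= 3 * 3 * 3 * 3 * 3 * 3 * 3 * my_pow(3, 1)
= 3 * 3 * 3 * 3 * 3 * 3 * 3 * 3 * my_pow(3, 0)
= 3 * 3 * 3 * 3 * 3 * 3 * 3 * 3 * 1
= 6561


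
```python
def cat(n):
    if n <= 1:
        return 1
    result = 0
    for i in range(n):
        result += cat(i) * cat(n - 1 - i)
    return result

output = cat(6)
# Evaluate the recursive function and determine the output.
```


cat(6)
= sum of cat(i) * cat(6-1-i) for i in 0..5
First compute sub-values bottom-up:
  cat(0) = 1, cat(1) = 1
  cat(2) = 1*1 + 1*1 = 2
  cat(3) = 1*2 + 1*1 + 2*1 = 5
  cat(4) = 1*5 + 1*2 + 2*1 + 5*1 = 14
  cat(5) = 1*14 + 1*5 + 2*2 + 5*1 + 14*1 = 42
Now cat(6):
  cat(0)*cat(5) = 1*42 = 42
  cat(1)*cat(4) = 1*14 = 14
  cat(2)*cat(3) = 2*5 = 10
  cat(3)*cat(2) = 5*2 = 10
  cat(4)*cat(1) = 14*1 = 14
  cat(5)*cat(0) = 42*1 = 42
= 42 + 14 + 10 + 10 + 14 + 42
= 132


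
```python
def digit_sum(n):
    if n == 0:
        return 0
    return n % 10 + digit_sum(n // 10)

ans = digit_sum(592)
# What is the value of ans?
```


digit_sum(592)
= 2 + digit_sum(59)
= 2 + 9 + digit_sum(5)
= 2 + 9 + 5 + digit_sum(0)
= 2 + 9 + 5 + 0
= 16


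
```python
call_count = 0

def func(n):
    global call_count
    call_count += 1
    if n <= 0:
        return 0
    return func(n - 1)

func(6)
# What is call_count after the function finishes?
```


func(6) calls func(5) calls ... calls func(0)
Total calls: 6 + 1 (for base case) = 7


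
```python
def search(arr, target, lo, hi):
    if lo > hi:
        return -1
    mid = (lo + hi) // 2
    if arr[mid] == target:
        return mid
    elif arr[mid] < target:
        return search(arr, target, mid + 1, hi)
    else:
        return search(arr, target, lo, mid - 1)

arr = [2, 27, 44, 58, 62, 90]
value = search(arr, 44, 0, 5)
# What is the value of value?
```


search(arr, 44, 0, 5)
lo=0, hi=5, mid=2, arr[mid]=44
arr[2] == 44, found at index 2
= 2


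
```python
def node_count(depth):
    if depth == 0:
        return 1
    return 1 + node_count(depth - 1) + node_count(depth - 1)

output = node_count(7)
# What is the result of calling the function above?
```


node_count(7)
= 1 + node_count(6) + node_count(6)
= 1 + 2 * node_count(6)
node_count(k) = 2^(k+1) - 1
node_count(0) = 1
node_count(1) = 3
node_count(2) = 7
node_count(3) = 15
node_count(4) = 31
node_count(7) = 2^8 - 1 = 255


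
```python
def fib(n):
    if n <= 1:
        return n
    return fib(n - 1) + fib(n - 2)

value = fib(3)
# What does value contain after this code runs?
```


fib(3)
= fib(2) + fib(1)
Computing bottom-up: fib(0)=0, fib(1)=1, fib(2)=1, fib(3)=2
= 2


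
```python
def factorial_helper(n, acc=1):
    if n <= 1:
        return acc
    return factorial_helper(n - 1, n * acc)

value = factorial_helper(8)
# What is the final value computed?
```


factorial_helper(8, 1)
= factorial_helper(7, 8 * 1) = factorial_helper(7, 8)
= factorial_helper(6, 7 * 8) = factorial_helper(6, 56)
= factorial_helper(5, 6 * 56) = factorial_helper(5, 336)
= factorial_helper(4, 5 * 336) = factorial_helper(4, 1680)
= factorial_helper(3, 4 * 1680) = factorial_helper(3, 6720)
= factorial_helper(2, 3 * 6720) = factorial_helper(2, 20160)
= factorial_helper(1, 2 * 20160) = factorial_helper(1, 40320)
n <= 1, return acc = 40320


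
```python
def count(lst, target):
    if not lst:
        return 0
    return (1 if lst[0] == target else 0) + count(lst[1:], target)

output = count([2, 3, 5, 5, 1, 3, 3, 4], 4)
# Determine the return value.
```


count([2, 3, 5, 5, 1, 3, 3, 4], 4)
lst[0]=2 != 4: 0 + count([3, 5, 5, 1, 3, 3, 4], 4)
lst[0]=3 != 4: 0 + count([5, 5, 1, 3, 3, 4], 4)
lst[0]=5 != 4: 0 + count([5, 1, 3, 3, 4], 4)
lst[0]=5 != 4: 0 + count([1, 3, 3, 4], 4)
lst[0]=1 != 4: 0 + count([3, 3, 4], 4)
lst[0]=3 != 4: 0 + count([3, 4], 4)
lst[0]=3 != 4: 0 + count([4], 4)
lst[0]=4 == 4: 1 + count([], 4)
= 1


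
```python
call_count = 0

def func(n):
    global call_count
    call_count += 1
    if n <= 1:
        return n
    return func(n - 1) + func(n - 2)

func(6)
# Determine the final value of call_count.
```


func(6) calls func(5) and func(4); each non-base call branches into two more.
Let C(k) = total number of calls made by func(k), including the call to func(k) itself.
Base cases: C(0) = 1, C(1) = 1
Recurrence: C(k) = 1 + C(k-1) + C(k-2)
  C(2) = 1 + C(1) + C(0) = 1 + 1 + 1 = 3
  C(3) = 1 + C(2) + C(1) = 1 + 3 + 1 = 5
  C(4) = 1 + C(3) + C(2) = 1 + 5 + 3 = 9
  C(5) = 1 + C(4) + C(3) = 1 + 9 + 5 = 15
  C(6) = 1 + C(5) + C(4) = 1 + 15 + 9 = 25
Total calls = C(6) = 25


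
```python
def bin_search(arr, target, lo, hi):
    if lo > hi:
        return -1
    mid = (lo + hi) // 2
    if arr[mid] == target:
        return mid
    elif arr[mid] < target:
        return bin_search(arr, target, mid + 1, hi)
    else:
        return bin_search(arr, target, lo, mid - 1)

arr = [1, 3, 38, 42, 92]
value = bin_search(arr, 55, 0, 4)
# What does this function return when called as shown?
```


bin_search(arr, 55, 0, 4)
lo=0, hi=4, mid=2, arr[mid]=38
38 < 55, search right half
lo=3, hi=4, mid=3, arr[mid]=42
42 < 55, search right half
lo=4, hi=4, mid=4, arr[mid]=92
92 > 55, search left half
lo > hi, target not found, return -1
= -1


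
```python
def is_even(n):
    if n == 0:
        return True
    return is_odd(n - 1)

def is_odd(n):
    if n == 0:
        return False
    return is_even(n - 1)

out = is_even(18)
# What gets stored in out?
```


is_even(18)
= is_odd(17)
= is_even(16)
= is_odd(15)
= is_even(14)
= is_odd(13)
= is_even(12)
= is_odd(11)
= is_even(10)
= is_odd(9)
= is_even(8)
= is_odd(7)
= is_even(6)
= is_odd(5)
= is_even(4)
= is_odd(3)
= is_even(2)
= is_odd(1)
= is_even(0)
n == 0: return True
= True


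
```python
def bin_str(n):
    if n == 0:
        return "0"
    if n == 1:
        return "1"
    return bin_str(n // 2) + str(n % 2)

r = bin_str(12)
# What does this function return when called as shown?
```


bin_str(12)
= bin_str(6) + "0"
= bin_str(3) + "0" + "0"
= bin_str(1) + "1" + "0" + "0"
= "1" + "1" + "0" + "0"
= "1100"


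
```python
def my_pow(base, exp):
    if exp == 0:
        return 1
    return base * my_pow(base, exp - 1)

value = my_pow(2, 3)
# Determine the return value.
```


my_pow(2, 3)
= 2 * my_pow(2, 2)
= 2 * 2 * my_pow(2, 1)
= 2 * 2 * 2 * my_pow(2, 0)
= 2 * 2 * 2 * 1
= 8


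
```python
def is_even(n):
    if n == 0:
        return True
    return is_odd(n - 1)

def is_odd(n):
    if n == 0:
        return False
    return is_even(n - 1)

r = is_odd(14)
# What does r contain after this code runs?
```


is_odd(14)
= is_even(13)
= is_odd(12)
= is_even(11)
= is_odd(10)
= is_even(9)
= is_odd(8)
= is_even(7)
= is_odd(6)
= is_even(5)
= is_odd(4)
= is_even(3)
= is_odd(2)
= is_even(1)
= is_odd(0)
n == 0: return False
= False


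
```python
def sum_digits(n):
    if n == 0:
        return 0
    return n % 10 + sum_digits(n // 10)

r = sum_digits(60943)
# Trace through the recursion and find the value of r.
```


sum_digits(60943)
= 3 + sum_digits(6094)
= 3 + 4 + sum_digits(609)
= 3 + 4 + 9 + sum_digits(60)
= 3 + 4 + 9 + 0 + sum_digits(6)
= 3 + 4 + 9 + 0 + 6 + sum_digits(0)
= 3 + 4 + 9 + 0 + 6 + 0
= 22


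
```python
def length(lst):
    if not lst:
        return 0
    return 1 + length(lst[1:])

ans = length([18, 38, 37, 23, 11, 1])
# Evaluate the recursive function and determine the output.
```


length([18, 38, 37, 23, 11, 1])
= 1 + length([38, 37, 23, 11, 1])
= 1 + 1 + length([37, 23, 11, 1])
= 1 + 1 + 1 + length([23, 11, 1])
= 1 + 1 + 1 + 1 + length([11, 1])
= 1 + 1 + 1 + 1 + 1 + length([1])
= 1 + 1 + 1 + 1 + 1 + 1 + length([])
= 1 + 1 + 1 + 1 + 1 + 1 + 0
= 6


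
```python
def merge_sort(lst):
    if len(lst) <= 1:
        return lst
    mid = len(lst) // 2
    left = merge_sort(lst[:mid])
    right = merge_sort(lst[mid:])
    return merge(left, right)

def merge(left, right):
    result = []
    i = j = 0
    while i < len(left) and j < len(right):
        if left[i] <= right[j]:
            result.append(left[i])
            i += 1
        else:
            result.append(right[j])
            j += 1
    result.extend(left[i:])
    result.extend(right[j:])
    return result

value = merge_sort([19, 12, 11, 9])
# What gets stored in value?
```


merge_sort([19, 12, 11, 9])
Split into [19, 12] and [11, 9]
Left sorted: [12, 19]
Right sorted: [9, 11]
Merge [12, 19] and [9, 11]
= [9, 11, 12, 19]


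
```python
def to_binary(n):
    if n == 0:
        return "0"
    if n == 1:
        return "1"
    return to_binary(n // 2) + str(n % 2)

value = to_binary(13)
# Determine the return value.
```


to_binary(13)
= to_binary(6) + "1"
= to_binary(3) + "0" + "1"
= to_binary(1) + "1" + "0" + "1"
= "1" + "1" + "0" + "1"
= "1101"


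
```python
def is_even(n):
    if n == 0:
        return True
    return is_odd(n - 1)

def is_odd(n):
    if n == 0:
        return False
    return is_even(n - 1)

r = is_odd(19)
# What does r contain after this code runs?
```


is_odd(19)
= is_even(18)
= is_odd(17)
= is_even(16)
= is_odd(15)
= is_even(14)
= is_odd(13)
= is_even(12)
= is_odd(11)
= is_even(10)
= is_odd(9)
= is_even(8)
= is_odd(7)
= is_even(6)
= is_odd(5)
= is_even(4)
= is_odd(3)
= is_even(2)
= is_odd(1)
= is_even(0)
n == 0: return True
= True


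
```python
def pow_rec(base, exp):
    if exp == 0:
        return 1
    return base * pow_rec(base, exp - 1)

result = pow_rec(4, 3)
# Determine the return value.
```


pow_rec(4, 3)
= 4 * pow_rec(4, 2)
= 4 * 4 * pow_rec(4, 1)
= 4 * 4 * 4 * pow_rec(4, 0)
= 4 * 4 * 4 * 1
= 64


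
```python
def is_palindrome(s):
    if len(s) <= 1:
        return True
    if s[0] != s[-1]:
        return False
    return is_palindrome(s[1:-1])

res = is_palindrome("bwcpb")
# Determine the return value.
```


is_palindrome("bwcpb")
"bwcpb": s[0]='b' == s[-1]='b' -> is_palindrome("wcp")
"wcp": s[0]='w' != s[-1]='p' -> False
= False


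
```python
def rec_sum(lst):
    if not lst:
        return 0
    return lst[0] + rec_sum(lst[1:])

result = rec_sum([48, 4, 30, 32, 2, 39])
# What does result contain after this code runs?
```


rec_sum([48, 4, 30, 32, 2, 39])
= 48 + rec_sum([4, 30, 32, 2, 39])
= 48 + 4 + rec_sum([30, 32, 2, 39])
= 48 + 4 + 30 + rec_sum([32, 2, 39])
= 48 + 4 + 30 + 32 + rec_sum([2, 39])
= 48 + 4 + 30 + 32 + 2 + rec_sum([39])
= 48 + 4 + 30 + 32 + 2 + 39 + rec_sum([])
= 48 + 4 + 30 + 32 + 2 + 39 + 0
= 155
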